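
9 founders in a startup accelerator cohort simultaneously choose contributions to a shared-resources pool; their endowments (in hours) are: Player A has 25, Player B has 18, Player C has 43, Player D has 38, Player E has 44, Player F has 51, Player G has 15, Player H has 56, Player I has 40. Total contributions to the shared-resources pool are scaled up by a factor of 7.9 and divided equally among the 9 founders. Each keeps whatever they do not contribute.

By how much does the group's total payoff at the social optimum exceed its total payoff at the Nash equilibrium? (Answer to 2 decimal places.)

The private return per contributed unit is 7.9/9 = 0.8778 < 1 for every player regardless of endowment, so the Nash equilibrium is zero contribution and the group total is Σ E_j = 25 + 18 + 43 + 38 + 44 + 51 + 15 + 56 + 40 = 330.
Each contributed unit returns 7.900 to the group, so the social optimum is full contribution by everyone: group total = 7.900 × 330 = 2607.00.
Efficiency loss = (7.900 − 1) × 330 = 2277.00.

2277.00 hours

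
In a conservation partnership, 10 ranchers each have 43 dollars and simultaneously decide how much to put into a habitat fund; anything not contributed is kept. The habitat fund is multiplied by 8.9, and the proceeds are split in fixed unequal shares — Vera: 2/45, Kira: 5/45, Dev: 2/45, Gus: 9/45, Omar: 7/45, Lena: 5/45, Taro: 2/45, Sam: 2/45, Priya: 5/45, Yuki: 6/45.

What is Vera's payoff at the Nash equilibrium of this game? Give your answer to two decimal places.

For player j, contributing a unit is worthwhile iff 8.9 × (j's share) ≥ 1, i.e. iff j's share is at least 0.1124.
Gus, Omar and Yuki are above the threshold, contributing 43 each; the remaining 7 contribute 0. Total contributed: 129.
Vera keeps 43 and receives 8.9 × 129 × 2/45 = 51.03 from the habitat fund, for a payoff of 94.03.

94.03 dollars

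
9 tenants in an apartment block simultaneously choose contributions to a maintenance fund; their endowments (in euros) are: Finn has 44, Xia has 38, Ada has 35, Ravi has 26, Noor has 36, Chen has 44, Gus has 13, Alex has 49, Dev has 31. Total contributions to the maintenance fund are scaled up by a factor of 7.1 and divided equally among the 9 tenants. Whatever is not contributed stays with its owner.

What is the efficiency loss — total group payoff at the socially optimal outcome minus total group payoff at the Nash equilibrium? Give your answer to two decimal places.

1927.60 euros

The private return per contributed unit is 7.1/9 = 0.7889 < 1 for every player regardless of endowment, so the Nash equilibrium is zero contribution and the group total is Σ E_j = 44 + 38 + 35 + 26 + 36 + 44 + 13 + 49 + 31 = 316.
Each contributed unit returns 7.100 to the group, so the social optimum is full contribution by everyone: group total = 7.100 × 316 = 2243.60.
Efficiency loss = (7.100 − 1) × 316 = 1927.60.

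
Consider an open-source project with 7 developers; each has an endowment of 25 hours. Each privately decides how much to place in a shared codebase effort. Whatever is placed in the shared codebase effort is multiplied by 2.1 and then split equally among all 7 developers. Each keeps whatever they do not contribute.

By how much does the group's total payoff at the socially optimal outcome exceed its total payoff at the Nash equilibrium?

192.50 hours

Each contributed unit returns 2.1/7 = 0.3000 to its contributor — below 1 — so contributing 0 is dominant for every player. At the Nash equilibrium everyone keeps their 25, and the group total is 7 × 25 = 175.
Each contributed unit returns 2.100 to the group as a whole (0.3000 to each of 7 players), which exceeds 1, so the social optimum is full contribution: group total = 2.100 × 175 = 367.50.
Efficiency loss = 367.50 − 175 = 192.50.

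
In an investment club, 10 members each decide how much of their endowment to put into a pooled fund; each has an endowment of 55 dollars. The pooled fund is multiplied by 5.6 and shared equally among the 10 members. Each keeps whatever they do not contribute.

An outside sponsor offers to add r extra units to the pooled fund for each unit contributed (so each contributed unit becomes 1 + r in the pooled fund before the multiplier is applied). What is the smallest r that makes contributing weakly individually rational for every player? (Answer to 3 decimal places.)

0.786

With matching at rate r, one contributed unit becomes (1 + r) in the pooled fund and returns 5.6 × (1 + r) / 10 to the contributor.
Setting this equal to 1: 1 + r = 10/5.6 = 1.7857.
So the minimum matching rate is r = 1.7857 − 1 = 0.786.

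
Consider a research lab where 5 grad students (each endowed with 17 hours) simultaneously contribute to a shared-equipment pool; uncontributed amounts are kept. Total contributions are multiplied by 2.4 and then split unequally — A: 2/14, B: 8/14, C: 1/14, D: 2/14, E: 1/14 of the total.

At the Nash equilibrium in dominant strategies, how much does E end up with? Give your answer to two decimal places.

19.91 hours

A player with share s gets back 2.4·s per unit contributed, so full contribution is dominant for anyone with s > 1/2.4 = 0.4167 and zero contribution is dominant for anyone below.
B alone (share 8/14) is above the threshold, contributing 17; the remaining 4 contribute 0. Total contributed: 17.
E keeps 17 and receives 2.4 × 17 × 1/14 = 2.91 from the shared-equipment pool, for a payoff of 19.91.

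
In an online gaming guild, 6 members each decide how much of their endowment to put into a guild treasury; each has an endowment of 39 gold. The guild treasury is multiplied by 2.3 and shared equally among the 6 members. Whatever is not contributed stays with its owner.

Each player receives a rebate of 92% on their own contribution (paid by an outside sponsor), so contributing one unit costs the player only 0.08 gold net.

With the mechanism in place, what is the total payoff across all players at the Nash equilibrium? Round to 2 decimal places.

753.48 gold

The effective private return per unit is now (2.3/6) / 0.08 = 4.7917 > 1, so every player's dominant strategy flips to full contribution.
At the Nash equilibrium everyone contributes 39. Group total payoff = 6 × (39 × 0.92 + 2.3 × 39) = 753.48.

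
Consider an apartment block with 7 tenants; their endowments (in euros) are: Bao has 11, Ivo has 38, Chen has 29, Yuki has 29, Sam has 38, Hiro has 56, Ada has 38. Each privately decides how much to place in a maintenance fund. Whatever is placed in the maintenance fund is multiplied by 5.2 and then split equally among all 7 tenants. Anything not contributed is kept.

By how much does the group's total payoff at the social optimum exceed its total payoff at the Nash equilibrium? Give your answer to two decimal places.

1003.80 euros

The private return per contributed unit is 5.2/7 = 0.7429 < 1 for every player regardless of endowment, so the Nash equilibrium is zero contribution and the group total is Σ E_j = 11 + 38 + 29 + 29 + 38 + 56 + 38 = 239.
Each contributed unit returns 5.200 to the group, so the social optimum is full contribution by everyone: group total = 5.200 × 239 = 1242.80.
Efficiency loss = (5.200 − 1) × 239 = 1003.80.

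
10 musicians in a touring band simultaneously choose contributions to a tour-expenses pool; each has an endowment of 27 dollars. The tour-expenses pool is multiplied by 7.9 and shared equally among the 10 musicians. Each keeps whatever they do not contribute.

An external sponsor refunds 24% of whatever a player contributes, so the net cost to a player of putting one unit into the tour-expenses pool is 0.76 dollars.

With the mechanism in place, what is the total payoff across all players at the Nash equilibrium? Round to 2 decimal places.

The effective private return per unit is now (7.9/10) / 0.76 = 1.0395 > 1, so every player's dominant strategy flips to full contribution.
At the Nash equilibrium everyone contributes 27. Group total payoff = 10 × (27 × 0.24 + 7.9 × 27) = 2197.80.

2197.80 dollars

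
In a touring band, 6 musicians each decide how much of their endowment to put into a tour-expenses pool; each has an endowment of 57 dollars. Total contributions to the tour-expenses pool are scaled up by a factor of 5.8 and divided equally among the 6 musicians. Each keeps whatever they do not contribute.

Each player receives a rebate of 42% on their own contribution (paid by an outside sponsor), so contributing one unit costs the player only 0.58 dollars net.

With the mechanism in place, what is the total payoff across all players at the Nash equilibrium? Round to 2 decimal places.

2127.24 dollars

The effective private return per unit is now (5.8/6) / 0.58 = 1.6667 > 1, so every player's dominant strategy flips to full contribution.
So the Nash equilibrium is full contribution by all 6; the group earns 6 × (57 × 0.42 + 5.8 × 57) = 2127.24.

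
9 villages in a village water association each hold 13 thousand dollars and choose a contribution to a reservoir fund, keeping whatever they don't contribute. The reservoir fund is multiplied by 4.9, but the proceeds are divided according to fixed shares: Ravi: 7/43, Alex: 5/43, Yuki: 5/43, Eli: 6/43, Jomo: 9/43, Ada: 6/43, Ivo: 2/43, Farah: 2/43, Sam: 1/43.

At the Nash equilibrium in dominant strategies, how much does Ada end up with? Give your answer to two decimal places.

Each unit j contributes comes back to j as 4.9 × (j's share), so j prefers to contribute only if that share exceeds 1/4.9 = 0.2041; otherwise keeping the unit dominates.
The only share above 0.2041 is Jomo's 9/43, contributing 13; the remaining 8 contribute 0. Total contributed: 13.
Ada keeps 13 and receives 4.9 × 13 × 6/43 = 8.89 from the reservoir fund, for a payoff of 21.89.

21.89 thousand dollars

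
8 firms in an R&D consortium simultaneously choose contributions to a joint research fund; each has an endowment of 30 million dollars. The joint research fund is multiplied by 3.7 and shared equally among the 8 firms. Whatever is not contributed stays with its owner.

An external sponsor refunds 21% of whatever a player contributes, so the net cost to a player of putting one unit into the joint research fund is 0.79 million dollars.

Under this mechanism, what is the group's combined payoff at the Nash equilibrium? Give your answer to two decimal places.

240.00 million dollars

With the mechanism, a contributed unit returns (3.7/8) / 0.79 = 0.5854 per unit of net cost — still below 1 — so contributing 0 remains dominant for every player.
At the Nash equilibrium no one contributes; group total payoff = 8 × 30 = 240.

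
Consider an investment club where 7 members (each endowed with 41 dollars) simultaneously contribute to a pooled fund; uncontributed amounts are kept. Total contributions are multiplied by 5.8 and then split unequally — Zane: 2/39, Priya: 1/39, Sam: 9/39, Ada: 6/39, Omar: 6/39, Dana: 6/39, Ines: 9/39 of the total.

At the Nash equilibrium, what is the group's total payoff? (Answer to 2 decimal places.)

Each unit j contributes comes back to j as 5.8 × (j's share), so j prefers to contribute only if that share exceeds 1/5.8 = 0.1724; otherwise keeping the unit dominates.
The shares above 0.1724 belong to Sam and Ines, contributing 41 each; the remaining 5 contribute 0. Total contributed: 82.
The pooled fund pays out 5.8 × 82 = 475.60 in total (split across the unequal shares, but the aggregate is all that matters for the group sum).
The 5 free-riders keep 41 each, adding 205. Group total = 205 + 475.60 = 680.60.

680.60 dollars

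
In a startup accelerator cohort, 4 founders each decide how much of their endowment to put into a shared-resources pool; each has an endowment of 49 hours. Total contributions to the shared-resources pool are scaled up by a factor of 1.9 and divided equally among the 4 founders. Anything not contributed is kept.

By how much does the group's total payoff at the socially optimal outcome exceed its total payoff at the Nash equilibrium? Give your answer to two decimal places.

176.40 hours

Each contributed unit returns 1.9/4 = 0.4750 to its contributor — below 1 — so contributing 0 is dominant for every player. At the Nash equilibrium everyone keeps their 49, and the group total is 4 × 49 = 196.
Each contributed unit returns 1.900 to the group as a whole (0.4750 to each of 4 players), which exceeds 1, so the social optimum is full contribution: group total = 1.900 × 196 = 372.40.
Efficiency loss = 372.40 − 196 = 176.40.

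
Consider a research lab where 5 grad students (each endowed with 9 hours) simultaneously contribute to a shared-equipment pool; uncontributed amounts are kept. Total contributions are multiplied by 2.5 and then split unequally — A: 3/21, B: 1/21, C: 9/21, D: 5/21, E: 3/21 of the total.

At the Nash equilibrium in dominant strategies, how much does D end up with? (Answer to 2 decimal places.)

14.36 hours

A player with share s gets back 2.5·s per unit contributed, so full contribution is dominant for anyone with s > 1/2.5 = 0.4000 and zero contribution is dominant for anyone below.
C alone (share 9/21) is above the threshold, contributing 9; the remaining 4 contribute 0. Total contributed: 9.
D keeps 9 and receives 2.5 × 9 × 5/21 = 5.36 from the shared-equipment pool, for a payoff of 14.36.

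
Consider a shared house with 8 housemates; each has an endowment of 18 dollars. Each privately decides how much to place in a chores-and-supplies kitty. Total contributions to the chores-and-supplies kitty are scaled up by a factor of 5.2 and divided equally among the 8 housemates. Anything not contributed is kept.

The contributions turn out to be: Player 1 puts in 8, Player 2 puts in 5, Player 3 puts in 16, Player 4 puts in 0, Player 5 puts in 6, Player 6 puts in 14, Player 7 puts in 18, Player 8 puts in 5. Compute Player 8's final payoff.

59.80 dollars

Total contributed: 8 + 5 + 16 + 0 + 6 + 14 + 18 + 5 = 72.
Each receives 5.2 × 72 / 8 = 46.80 from the chores-and-supplies kitty.
Player 8 keeps 18 − 5 = 13, so Player 8's payoff is 13 + 46.80 = 59.80.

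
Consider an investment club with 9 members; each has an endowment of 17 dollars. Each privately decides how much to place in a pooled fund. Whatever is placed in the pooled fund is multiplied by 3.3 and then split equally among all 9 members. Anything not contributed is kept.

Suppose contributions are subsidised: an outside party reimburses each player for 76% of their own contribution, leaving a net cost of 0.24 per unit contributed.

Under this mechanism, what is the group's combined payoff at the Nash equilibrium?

Under the mechanism each unit contributed yields (3.3/9) / 0.24 = 1.5278 back to its contributor per unit of net cost, which exceeds 1, making full contribution the dominant choice for everyone.
At the Nash equilibrium everyone contributes 17. Group total payoff = 9 × (17 × 0.76 + 3.3 × 17) = 621.18.

621.18 dollars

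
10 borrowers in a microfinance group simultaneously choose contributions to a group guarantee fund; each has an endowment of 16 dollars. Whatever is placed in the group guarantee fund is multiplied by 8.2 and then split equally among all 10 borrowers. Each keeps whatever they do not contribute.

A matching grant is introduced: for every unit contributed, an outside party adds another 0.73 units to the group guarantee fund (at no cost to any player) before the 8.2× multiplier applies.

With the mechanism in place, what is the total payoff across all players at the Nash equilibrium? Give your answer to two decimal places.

The effective private return per unit is now 8.2 × 1.73 / 10 = 1.4186 > 1, so every player's dominant strategy flips to full contribution.
So the Nash equilibrium is full contribution by all 10; the group earns 8.2 × 1.73 × 160 = 2269.76.

2269.76 dollars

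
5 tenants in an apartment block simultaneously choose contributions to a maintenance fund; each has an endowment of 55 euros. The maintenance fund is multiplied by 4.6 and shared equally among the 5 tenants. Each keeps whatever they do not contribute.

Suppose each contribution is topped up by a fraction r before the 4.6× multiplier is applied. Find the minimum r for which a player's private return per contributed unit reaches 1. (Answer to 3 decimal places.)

With matching at rate r, one contributed unit becomes (1 + r) in the maintenance fund and returns 4.6 × (1 + r) / 5 to the contributor.
Setting this equal to 1: 1 + r = 5/4.6 = 1.0870.
So the minimum matching rate is r = 1.0870 − 1 = 0.087.

0.087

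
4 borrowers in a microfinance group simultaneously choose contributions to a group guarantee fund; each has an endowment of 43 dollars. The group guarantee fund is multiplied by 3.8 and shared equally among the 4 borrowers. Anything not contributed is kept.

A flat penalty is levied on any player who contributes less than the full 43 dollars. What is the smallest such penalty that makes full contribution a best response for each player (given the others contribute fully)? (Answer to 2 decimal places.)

2.15 dollars

Given the others contribute fully, the best deviation is to contribute 0 (any partial contribution still incurs the fine and gives up units whose private return 0.9500 is below 1).
Deviating from 43 to 0 saves 43 dollars but forfeits the deviator's share of the drop in the group guarantee fund: 3.8/4 × 43 = 40.85.
So the deviation gain is 43 − 40.85 = 2.15, and the fine must be at least 2.15 dollars to wipe it out.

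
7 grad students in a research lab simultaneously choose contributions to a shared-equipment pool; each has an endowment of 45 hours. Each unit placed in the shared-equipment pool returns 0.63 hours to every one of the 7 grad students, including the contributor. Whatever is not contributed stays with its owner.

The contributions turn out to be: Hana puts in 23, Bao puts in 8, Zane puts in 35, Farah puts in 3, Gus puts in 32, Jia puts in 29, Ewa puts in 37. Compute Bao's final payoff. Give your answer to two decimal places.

Total contributed: 23 + 8 + 35 + 3 + 32 + 29 + 37 = 167.
Each receives 0.63 × 167 = 105.21 from the shared-equipment pool.
Bao keeps 45 − 8 = 37, so Bao's payoff is 37 + 105.21 = 142.21.

142.21 hours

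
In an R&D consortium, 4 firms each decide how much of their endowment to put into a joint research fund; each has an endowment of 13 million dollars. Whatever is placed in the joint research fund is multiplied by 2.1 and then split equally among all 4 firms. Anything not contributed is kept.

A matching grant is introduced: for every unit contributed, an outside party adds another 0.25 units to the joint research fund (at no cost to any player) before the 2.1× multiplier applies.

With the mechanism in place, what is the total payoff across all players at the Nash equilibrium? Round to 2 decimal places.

Even with the mechanism, each unit contributed returns only 2.1 × 1.25 / 4 = 0.6563 per unit of net cost, so contributing nothing is still dominant.
Everyone keeps their endowment and the group total is 4 × 13 = 52.

52.00 million dollars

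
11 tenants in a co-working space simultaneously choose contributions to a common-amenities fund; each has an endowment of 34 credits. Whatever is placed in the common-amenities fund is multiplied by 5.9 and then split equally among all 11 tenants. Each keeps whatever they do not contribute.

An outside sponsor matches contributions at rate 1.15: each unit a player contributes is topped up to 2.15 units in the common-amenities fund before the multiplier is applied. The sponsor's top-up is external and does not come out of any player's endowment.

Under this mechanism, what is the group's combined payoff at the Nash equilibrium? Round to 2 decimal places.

4744.19 credits

The effective private return per unit is now 5.9 × 2.15 / 11 = 1.1532 > 1, so every player's dominant strategy flips to full contribution.
So the Nash equilibrium is full contribution by all 11; the group earns 5.9 × 2.15 × 374 = 4744.19.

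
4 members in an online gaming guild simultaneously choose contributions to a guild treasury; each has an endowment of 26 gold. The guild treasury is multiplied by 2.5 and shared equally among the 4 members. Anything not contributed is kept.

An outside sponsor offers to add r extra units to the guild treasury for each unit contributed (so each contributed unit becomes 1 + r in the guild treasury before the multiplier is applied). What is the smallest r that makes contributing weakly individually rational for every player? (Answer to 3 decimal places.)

0.600

With matching at rate r, one contributed unit becomes (1 + r) in the guild treasury and returns 2.5 × (1 + r) / 4 to the contributor.
Setting this equal to 1: 1 + r = 4/2.5 = 1.6000.
So the minimum matching rate is r = 1.6000 − 1 = 0.600.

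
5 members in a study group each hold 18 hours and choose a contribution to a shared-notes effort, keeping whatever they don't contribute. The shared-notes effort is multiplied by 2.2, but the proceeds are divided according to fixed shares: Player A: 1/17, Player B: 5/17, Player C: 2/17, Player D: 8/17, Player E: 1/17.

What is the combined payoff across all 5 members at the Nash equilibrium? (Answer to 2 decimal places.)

Each unit j contributes comes back to j as 2.2 × (j's share), so j prefers to contribute only if that share exceeds 1/2.2 = 0.4545; otherwise keeping the unit dominates.
Player D alone (share 8/17) is above the threshold, contributing 18; the remaining 4 contribute 0. Total contributed: 18.
The shared-notes effort pays out 2.2 × 18 = 39.60 in total (split across the unequal shares, but the aggregate is all that matters for the group sum).
The 4 free-riders keep 18 each, adding 72. Group total = 72 + 39.60 = 111.60.

111.60 hours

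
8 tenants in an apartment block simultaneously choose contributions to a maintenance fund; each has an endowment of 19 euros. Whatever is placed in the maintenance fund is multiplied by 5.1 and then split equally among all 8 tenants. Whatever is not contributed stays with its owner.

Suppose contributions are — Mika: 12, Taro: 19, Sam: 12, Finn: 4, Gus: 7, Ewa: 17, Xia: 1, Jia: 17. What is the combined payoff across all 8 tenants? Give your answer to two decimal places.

Total contributed: 12 + 19 + 12 + 4 + 7 + 17 + 1 + 17 = 89; total kept: 8 × 19 − 89 = 63.
The maintenance fund pays out 5.1 × 89 = 453.90 in aggregate.
Group total = 63 + 453.90 = 516.90.

516.90 euros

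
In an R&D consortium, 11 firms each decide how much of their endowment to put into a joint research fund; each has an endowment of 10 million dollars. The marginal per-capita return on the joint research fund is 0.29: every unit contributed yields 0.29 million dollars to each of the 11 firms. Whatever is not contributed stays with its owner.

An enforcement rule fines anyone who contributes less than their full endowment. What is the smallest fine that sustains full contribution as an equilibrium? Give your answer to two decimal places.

Given the others contribute fully, the best deviation is to contribute 0 (any partial contribution still incurs the fine and gives up units whose private return 0.29 is below 1).
Deviating from 10 to 0 saves 10 million dollars but forfeits the deviator's share of the drop in the joint research fund: 0.29 × 10 = 2.90.
So the deviation gain is 10 − 2.90 = 7.10, and the fine must be at least 7.10 million dollars to wipe it out.

7.10 million dollars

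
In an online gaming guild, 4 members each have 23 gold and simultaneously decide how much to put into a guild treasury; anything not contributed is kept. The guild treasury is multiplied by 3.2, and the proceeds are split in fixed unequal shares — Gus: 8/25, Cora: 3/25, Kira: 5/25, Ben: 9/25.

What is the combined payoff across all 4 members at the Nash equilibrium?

193.20 gold

Player j's private return per contributed unit is 3.2 × (j's share). Contributing is weakly dominant for j when that share is at least 1/3.2 = 0.3125, and contributing 0 is dominant otherwise.
Gus and Ben are above the threshold, contributing 23 each; the remaining 2 contribute 0. Total contributed: 46.
The guild treasury pays out 3.2 × 46 = 147.20 in total (split across the unequal shares, but the aggregate is all that matters for the group sum).
The 2 free-riders keep 23 each, adding 46. Group total = 46 + 147.20 = 193.20.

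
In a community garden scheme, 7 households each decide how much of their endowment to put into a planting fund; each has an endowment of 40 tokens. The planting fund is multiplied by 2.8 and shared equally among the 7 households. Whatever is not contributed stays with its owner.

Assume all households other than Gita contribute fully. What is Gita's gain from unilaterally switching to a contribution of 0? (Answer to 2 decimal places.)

24.00 tokens

Switching from a contribution of 40 to 0 lets Gita keep an extra 40 tokens, but lowers the planting fund by 40, which costs Gita their own share of that drop: 2.8/7 × 40 = 16.00.
Net gain = 40 − 16.00 = 24.00. The private return per contributed unit (0.4000) is below 1, so free-riding is indeed the best response regardless of what the others do.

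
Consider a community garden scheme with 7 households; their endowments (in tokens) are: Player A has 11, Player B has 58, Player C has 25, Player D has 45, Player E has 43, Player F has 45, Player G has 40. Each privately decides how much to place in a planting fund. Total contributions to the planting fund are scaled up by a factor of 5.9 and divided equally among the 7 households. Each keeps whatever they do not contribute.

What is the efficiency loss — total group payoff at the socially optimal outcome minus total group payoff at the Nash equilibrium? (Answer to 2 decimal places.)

1308.30 tokens

The private return per contributed unit is 5.9/7 = 0.8429 < 1 for every player regardless of endowment, so the Nash equilibrium is zero contribution and the group total is Σ E_j = 11 + 58 + 25 + 45 + 43 + 45 + 40 = 267.
Each contributed unit returns 5.900 to the group, so the social optimum is full contribution by everyone: group total = 5.900 × 267 = 1575.30.
Efficiency loss = (5.900 − 1) × 267 = 1308.30.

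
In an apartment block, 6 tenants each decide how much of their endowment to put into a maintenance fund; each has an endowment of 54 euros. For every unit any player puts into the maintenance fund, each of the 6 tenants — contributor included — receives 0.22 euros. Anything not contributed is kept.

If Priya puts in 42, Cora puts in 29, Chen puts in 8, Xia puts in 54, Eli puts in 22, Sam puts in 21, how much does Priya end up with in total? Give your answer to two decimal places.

50.72 euros

Total contributed: 42 + 29 + 8 + 54 + 22 + 21 = 176.
Each receives 0.22 × 176 = 38.72 from the maintenance fund.
Priya keeps 54 − 42 = 12, so Priya's payoff is 12 + 38.72 = 50.72.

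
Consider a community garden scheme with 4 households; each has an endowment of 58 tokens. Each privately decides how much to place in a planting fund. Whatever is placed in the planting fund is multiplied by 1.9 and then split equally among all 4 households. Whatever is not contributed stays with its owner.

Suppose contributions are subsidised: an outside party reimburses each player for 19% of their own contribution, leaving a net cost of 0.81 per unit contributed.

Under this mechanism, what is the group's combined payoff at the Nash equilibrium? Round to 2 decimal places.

Even with the mechanism, each unit contributed returns only (1.9/4) / 0.81 = 0.5864 per unit of net cost, so contributing nothing is still dominant.
Everyone keeps their endowment and the group total is 4 × 58 = 232.

232.00 tokens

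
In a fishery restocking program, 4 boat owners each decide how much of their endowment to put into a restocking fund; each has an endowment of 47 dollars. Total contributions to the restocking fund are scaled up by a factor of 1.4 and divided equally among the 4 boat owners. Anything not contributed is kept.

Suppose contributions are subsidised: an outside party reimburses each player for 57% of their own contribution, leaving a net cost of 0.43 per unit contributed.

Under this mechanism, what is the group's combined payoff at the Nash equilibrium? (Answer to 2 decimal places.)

Even with the mechanism, each unit contributed returns only (1.4/4) / 0.43 = 0.8140 per unit of net cost, so contributing nothing is still dominant.
At the Nash equilibrium no one contributes; group total payoff = 4 × 47 = 188.

188.00 dollars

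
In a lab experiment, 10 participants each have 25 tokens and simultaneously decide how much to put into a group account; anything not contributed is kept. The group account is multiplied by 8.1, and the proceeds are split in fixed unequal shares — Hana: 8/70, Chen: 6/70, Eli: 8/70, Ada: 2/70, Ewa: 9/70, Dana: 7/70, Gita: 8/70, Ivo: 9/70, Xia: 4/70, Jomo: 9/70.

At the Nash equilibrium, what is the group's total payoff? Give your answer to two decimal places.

A player with share s gets back 8.1·s per unit contributed, so full contribution is dominant for anyone with s > 1/8.1 = 0.1235 and zero contribution is dominant for anyone below.
Ewa, Ivo and Jomo are above the threshold, contributing 25 each; the remaining 7 contribute 0. Total contributed: 75.
The group account pays out 8.1 × 75 = 607.50 in total (split across the unequal shares, but the aggregate is all that matters for the group sum).
The 7 free-riders keep 25 each, adding 175. Group total = 175 + 607.50 = 782.50.

782.50 tokens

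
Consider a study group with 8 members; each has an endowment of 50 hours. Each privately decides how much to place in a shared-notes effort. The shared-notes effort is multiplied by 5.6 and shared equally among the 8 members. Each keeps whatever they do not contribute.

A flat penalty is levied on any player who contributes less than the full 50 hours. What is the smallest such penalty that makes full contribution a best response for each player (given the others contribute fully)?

Given the others contribute fully, the best deviation is to contribute 0 (any partial contribution still incurs the fine and gives up units whose private return 0.7000 is below 1).
Deviating from 50 to 0 saves 50 hours but forfeits the deviator's share of the drop in the shared-notes effort: 5.6/8 × 50 = 35.00.
So the deviation gain is 50 − 35.00 = 15.00, and the fine must be at least 15.00 hours to wipe it out.

15.00 hours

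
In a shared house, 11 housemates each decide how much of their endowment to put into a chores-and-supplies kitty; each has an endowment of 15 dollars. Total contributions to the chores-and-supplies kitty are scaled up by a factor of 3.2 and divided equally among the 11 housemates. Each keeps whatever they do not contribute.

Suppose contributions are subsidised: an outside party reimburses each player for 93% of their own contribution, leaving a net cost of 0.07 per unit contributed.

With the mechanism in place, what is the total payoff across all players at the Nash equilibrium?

With the mechanism, a contributed unit returns (3.2/11) / 0.07 = 4.1558 per unit of net cost to the contributor — now above 1 — so contributing fully is weakly dominant for every player.
At the Nash equilibrium everyone contributes 15. Group total payoff = 11 × (15 × 0.93 + 3.2 × 15) = 681.45.

681.45 dollars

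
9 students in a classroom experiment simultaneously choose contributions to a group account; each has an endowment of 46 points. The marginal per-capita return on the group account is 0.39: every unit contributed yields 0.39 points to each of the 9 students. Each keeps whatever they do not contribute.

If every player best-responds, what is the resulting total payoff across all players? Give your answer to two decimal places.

414.00 points

The private return per contributed unit is 0.39 < 1, so contributing 0 is dominant for every player. At the Nash equilibrium everyone keeps their 46, and the group total is 9 × 46 = 414.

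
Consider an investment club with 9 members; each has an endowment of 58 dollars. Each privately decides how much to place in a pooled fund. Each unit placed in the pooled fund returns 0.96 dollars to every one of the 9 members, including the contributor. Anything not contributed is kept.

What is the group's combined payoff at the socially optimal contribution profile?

4510.08 dollars

Each contributed unit returns 8.640 to the group as a whole (0.96 to each of 9 players), which exceeds 1, so the social optimum is full contribution: group total = 8.640 × 522 = 4510.08.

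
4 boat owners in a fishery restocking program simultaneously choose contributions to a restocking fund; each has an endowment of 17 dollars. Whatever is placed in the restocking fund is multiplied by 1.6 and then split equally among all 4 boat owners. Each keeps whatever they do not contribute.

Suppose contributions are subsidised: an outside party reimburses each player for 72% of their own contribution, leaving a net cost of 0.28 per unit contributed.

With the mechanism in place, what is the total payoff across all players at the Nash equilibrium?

With the mechanism, a contributed unit returns (1.6/4) / 0.28 = 1.4286 per unit of net cost to the contributor — now above 1 — so contributing fully is weakly dominant for every player.
At the Nash equilibrium everyone contributes 17. Group total payoff = 4 × (17 × 0.72 + 1.6 × 17) = 157.76.

157.76 dollars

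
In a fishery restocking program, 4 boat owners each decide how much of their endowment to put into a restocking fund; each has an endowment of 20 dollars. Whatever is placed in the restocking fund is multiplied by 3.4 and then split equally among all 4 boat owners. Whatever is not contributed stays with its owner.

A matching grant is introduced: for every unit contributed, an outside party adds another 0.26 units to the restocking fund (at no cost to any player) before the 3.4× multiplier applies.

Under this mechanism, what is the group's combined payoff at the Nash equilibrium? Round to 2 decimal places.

With the mechanism, a contributed unit returns 3.4 × 1.26 / 4 = 1.0710 per unit of net cost to the contributor — now above 1 — so contributing fully is weakly dominant for every player.
At the Nash equilibrium everyone contributes 20. Group total payoff = 3.4 × 1.26 × 80 = 342.72.

342.72 dollars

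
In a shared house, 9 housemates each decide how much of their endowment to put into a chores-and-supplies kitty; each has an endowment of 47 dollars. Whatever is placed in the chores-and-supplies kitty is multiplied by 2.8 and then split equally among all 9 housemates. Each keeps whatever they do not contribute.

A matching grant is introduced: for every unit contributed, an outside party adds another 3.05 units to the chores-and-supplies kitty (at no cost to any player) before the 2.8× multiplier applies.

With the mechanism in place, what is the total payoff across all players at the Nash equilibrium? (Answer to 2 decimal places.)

The effective private return per unit is now 2.8 × 4.05 / 9 = 1.2600 > 1, so every player's dominant strategy flips to full contribution.
At the Nash equilibrium everyone contributes 47. Group total payoff = 2.8 × 4.05 × 423 = 4796.82.

4796.82 dollars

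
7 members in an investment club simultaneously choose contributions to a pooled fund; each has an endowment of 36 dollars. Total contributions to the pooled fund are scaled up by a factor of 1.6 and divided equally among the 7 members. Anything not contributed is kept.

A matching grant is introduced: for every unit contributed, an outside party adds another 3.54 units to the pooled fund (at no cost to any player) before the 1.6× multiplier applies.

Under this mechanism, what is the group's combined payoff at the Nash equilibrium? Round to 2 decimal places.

1830.53 dollars

The effective private return per unit is now 1.6 × 4.54 / 7 = 1.0377 > 1, so every player's dominant strategy flips to full contribution.
So the Nash equilibrium is full contribution by all 7; the group earns 1.6 × 4.54 × 252 = 1830.53.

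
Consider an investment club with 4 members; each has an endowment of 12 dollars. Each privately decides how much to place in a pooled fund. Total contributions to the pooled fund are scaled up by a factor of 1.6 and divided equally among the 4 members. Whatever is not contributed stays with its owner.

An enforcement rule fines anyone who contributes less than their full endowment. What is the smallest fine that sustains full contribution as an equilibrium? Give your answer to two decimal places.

7.20 dollars

Given the others contribute fully, the best deviation is to contribute 0 (any partial contribution still incurs the fine and gives up units whose private return 0.4000 is below 1).
Deviating from 12 to 0 saves 12 dollars but forfeits the deviator's share of the drop in the pooled fund: 1.6/4 × 12 = 4.80.
So the deviation gain is 12 − 4.80 = 7.20, and the fine must be at least 7.20 dollars to wipe it out.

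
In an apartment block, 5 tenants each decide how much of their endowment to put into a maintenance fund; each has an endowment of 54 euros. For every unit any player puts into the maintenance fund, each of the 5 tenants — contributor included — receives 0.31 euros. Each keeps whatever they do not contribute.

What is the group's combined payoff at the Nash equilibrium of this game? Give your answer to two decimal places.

The private return per contributed unit is 0.31 < 1, so contributing 0 is dominant for every player. At the Nash equilibrium everyone keeps their 54, and the group total is 5 × 54 = 270.

270.00 euros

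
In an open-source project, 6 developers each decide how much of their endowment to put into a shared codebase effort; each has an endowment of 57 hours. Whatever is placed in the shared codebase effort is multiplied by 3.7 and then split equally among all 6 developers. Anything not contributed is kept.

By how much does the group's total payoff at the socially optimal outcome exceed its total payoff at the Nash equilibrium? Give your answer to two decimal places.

Each contributed unit returns 3.7/6 = 0.6167 to its contributor — below 1 — so contributing 0 is dominant for every player. At the Nash equilibrium everyone keeps their 57, and the group total is 6 × 57 = 342.
Each contributed unit returns 3.700 to the group as a whole (0.6167 to each of 6 players), which exceeds 1, so the social optimum is full contribution: group total = 3.700 × 342 = 1265.40.
Efficiency loss = 1265.40 − 342 = 923.40.

923.40 hours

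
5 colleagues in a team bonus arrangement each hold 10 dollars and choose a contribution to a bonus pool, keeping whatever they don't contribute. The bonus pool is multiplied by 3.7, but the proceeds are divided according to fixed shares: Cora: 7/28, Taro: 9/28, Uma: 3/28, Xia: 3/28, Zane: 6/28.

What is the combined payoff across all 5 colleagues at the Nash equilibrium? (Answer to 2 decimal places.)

77.00 dollars

Player j's private return per contributed unit is 3.7 × (j's share). Contributing is weakly dominant for j when that share is at least 1/3.7 = 0.2703, and contributing 0 is dominant otherwise.
Taro alone (share 9/28) is above the threshold, contributing 10; the remaining 4 contribute 0. Total contributed: 10.
The bonus pool pays out 3.7 × 10 = 37.00 in total (split across the unequal shares, but the aggregate is all that matters for the group sum).
The 4 free-riders keep 10 each, adding 40. Group total = 40 + 37.00 = 77.00.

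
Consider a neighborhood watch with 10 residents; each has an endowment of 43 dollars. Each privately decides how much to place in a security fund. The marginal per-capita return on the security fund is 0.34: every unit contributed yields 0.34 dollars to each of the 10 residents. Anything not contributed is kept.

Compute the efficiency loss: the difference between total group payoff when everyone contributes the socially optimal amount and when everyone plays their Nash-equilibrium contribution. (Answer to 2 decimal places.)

The private return per contributed unit is 0.34 < 1, so contributing 0 is dominant for every player. At the Nash equilibrium everyone keeps their 43, and the group total is 10 × 43 = 430.
Each contributed unit returns 3.400 to the group as a whole (0.34 to each of 10 players), which exceeds 1, so the social optimum is full contribution: group total = 3.400 × 430 = 1462.00.
Efficiency loss = 1462.00 − 430 = 1032.00.

1032.00 dollars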